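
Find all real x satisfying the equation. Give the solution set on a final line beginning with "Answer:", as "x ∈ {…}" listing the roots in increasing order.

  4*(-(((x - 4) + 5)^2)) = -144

Step 1. [4*(-(((x - 4) + 5)^2)) = -144] leading coefficient 4: divide by 4 ⇒ div: -(((x - 4) + 5)^2) = -36.
Step 2. [-(((x - 4) + 5)^2) = -36] flip signs both sides ⇒ neg: ((x - 4) + 5)^2 = 36.
Step 3. [((x - 4) + 5)^2 = 36] √ both sides: 36 ≥ 0 gives two branches. So sqrt: (x - 4) + 5 = 6 or -6.
Step 4. [(x - 4) + 5 = 6 or -6] subtract 5: x sits inside (… + 5), so sub: x - 4 = 1 or -11.
Step 5. [x - 4 = 1 or -11] -4 is outermost — add 4 both sides. So sub: x = 5 or -7.

Answer: x ∈ {-7, 5}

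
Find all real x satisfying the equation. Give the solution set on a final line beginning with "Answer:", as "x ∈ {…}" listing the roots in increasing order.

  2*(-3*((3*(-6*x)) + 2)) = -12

Step 1. [2*(-3*((3*(-6*x)) + 2)) = -12] 2 out front; divide by 2, so div: -3*((3*(-6*x)) + 2) = -6.
Step 2. [-3*((3*(-6*x)) + 2) = -6] divide by the outer -3. So div: (3*(-6*x)) + 2 = 2.
Step 3. [(3*(-6*x)) + 2 = 2] subtract 2: x sits inside (… + 2), so sub: 3*(-6*x) = 0.
Step 4. [3*(-6*x) = 0] leading coefficient 3: divide by 3 ⇒ div: -6*x = 0.
Step 5. [-6*x = 0] divide by the outer -6 ⇒ div: x = 0.

Answer: x ∈ {0}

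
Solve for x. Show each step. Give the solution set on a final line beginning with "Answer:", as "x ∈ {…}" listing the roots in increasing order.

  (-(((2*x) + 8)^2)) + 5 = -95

Step 1. [(-(((2*x) + 8)^2)) + 5 = -95] the outer +5 inverts by subtracting 5, so sub: -(((2*x) + 8)^2) = -100.
Step 2. [-(((2*x) + 8)^2) = -100] LHS negated; negate both sides, so neg: ((2*x) + 8)^2 = 100.
Step 3. [((2*x) + 8)^2 = 100] √ both sides: 100 ≥ 0 gives two branches. So sqrt: (2*x) + 8 = 10 or -10.
Step 4. [(2*x) + 8 = 10 or -10] 2 divides every term; factor it out, so factor: x + 4 = 5 or -5.
Step 5. [x + 4 = 5 or -5] the outer +4 inverts by subtracting 4 ⇒ sub: x = 1 or -9.

Answer: x ∈ {-9, 1}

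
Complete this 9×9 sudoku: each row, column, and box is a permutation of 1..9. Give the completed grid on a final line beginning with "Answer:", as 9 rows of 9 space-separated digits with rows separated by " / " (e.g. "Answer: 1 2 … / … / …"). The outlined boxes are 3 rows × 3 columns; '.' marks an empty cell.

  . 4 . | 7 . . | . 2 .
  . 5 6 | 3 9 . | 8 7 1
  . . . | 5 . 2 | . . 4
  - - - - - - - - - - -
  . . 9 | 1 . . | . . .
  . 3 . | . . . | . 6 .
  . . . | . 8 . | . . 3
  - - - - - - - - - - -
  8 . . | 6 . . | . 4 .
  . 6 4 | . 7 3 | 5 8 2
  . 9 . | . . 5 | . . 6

Step 1. [r8c1∈{1}] only 1 remains possible at r8c1. So r8c1=1.
Step 2. [r4c8∈{5}] r4c8's peers cover all but 5 ⇒ r4c8=5.
Step 3. [r7c3∈{2,3,5,7}] 5 has one home in row 7: r7c3, so r7c3=5.
Step 4. [r7c7∈{1,3,7,9}] in row 7, 3 fits only at r7c7. So r7c7=3.
Step 5. [r6c1∈{2,4,5,6,7}] 5 has one home in row 6: r6c1. So r6c1=5.
Step 6. [r6c6∈{4,6,7,9}] in row 6, 6 fits only at r6c6. So r6c6=6.
Step 7. [r7c9∈{7,9}] across box 9, 9 lands solely at r7c9, so r7c9=9.
Step 8. [r7c2∈{2,7}] in row 7, 7 fits only at r7c2. So r7c2=7.
Step 9. [r5c6∈{4,7,9}] in col 6, 9 fits only at r5c6. So r5c6=9.
Step 10. [r7c5∈{1,2}] r7c5 is the only open cell in row 7 admitting 2 ⇒ r7c5=2.
Step 11. [r4c6∈{4,7}] 7 has one home in col 6: r4c6. So r4c6=7.
Step 12. [r5c9∈{7,8}] in col 9, 7 fits only at r5c9. So r5c9=7.
Step 13. [r5c3∈{1,2,8}] in row 5, 8 fits only at r5c3. So r5c3=8.
Step 14. [r5c7∈{1,2,4}] in row 5, 1 fits only at r5c7, so r5c7=1.
Step 15. [r4c2∈{2}] r4c2 is down to just 2, so r4c2=2.
Step 16. [r5c1∈{4}] r5c1 has the single candidate 4. So r5c1=4.
Step 17. [r3c8∈{3,9}] col 8 places 3 nowhere but r3c8 ⇒ r3c8=3.
Step 18. [r6c7∈{2,4,9}] col 7 places 2 nowhere but r6c7, so r6c7=2.
Step 19. [r7c6∈{1}] r7c6's peers cover all but 1. So r7c6=1.
Step 20. [r9c3∈{2,3}] in col 3, 2 fits only at r9c3. So r9c3=2.
Step 21. [r9c5∈{4}] r9c5 has the single candidate 4, so r9c5=4.
Step 22. [r1c3∈{1,3}] across col 3, 3 lands solely at r1c3 ⇒ r1c3=3.
Step 23. [r1c1∈{9}] r1c1's peers cover all but 9 ⇒ r1c1=9.
Step 24. [r1c7∈{6}] r1c7 has the single candidate 6 ⇒ r1c7=6.
Step 25. [r6c3∈{1,7}] 7 has one home in row 6: r6c3. So r6c3=7.
Step 26. [r3c3∈{1}] nothing but 1 survives at r3c3 ⇒ r3c3=1.
Step 27. [r6c4∈{4}] r6c4 is down to just 4, so r6c4=4.
Step 28. [r3c2∈{8}] r3c2's peers cover all but 8. So r3c2=8.
Step 29. [r9c8∈{1}] r9c8 is down to just 1, so r9c8=1.
Step 30. [r4c9∈{8}] r4c9's peers cover all but 8. So r4c9=8.
Step 31. [r2c6∈{4}] only 4 remains possible at r2c6 ⇒ r2c6=4.
Step 32. [r3c7∈{9}] only 9 remains possible at r3c7, so r3c7=9.
Step 33. [r9c1∈{3}] r9c1 has the single candidate 3. So r9c1=3.
Step 34. [r8c4∈{9}] r8c4's peers cover all but 9. So r8c4=9.
Step 35. [r5c4∈{2}] nothing but 2 survives at r5c4 ⇒ r5c4=2.
Step 36. [r6c8∈{9}] r6c8 has the single candidate 9. So r6c8=9.
Step 37. [r4c1∈{6}] nothing but 6 survives at r4c1, so r4c1=6.
Step 38. [r9c4∈{8}] r9c4 has the single candidate 8, so r9c4=8.
Step 39. [r3c5∈{6}] r3c5's peers cover all but 6 ⇒ r3c5=6.
Step 40. [r1c9∈{5}] r1c9 has the single candidate 5 ⇒ r1c9=5.
Step 41. [r2c1∈{2}] nothing but 2 survives at r2c1, so r2c1=2.
Step 42. [r1c6∈{8}] nothing but 8 survives at r1c6, so r1c6=8.
Step 43. [r4c7∈{4}] only 4 remains possible at r4c7 ⇒ r4c7=4.
Step 44. [r9c7∈{7}] r9c7 has the single candidate 7, so r9c7=7.
Step 45. [r6c2∈{1}] nothing but 1 survives at r6c2, so r6c2=1.
Step 46. [r4c5∈{3}] r4c5's peers cover all but 3, so r4c5=3.
Step 47. [r3c1∈{7}] only 7 remains possible at r3c1 ⇒ r3c1=7.
Step 48. [r5c5∈{5}] r5c5 has the single candidate 5 ⇒ r5c5=5.
Step 49. [r1c5∈{1}] r1c5 has the single candidate 1. So r1c5=1.

Answer: 9 4 3 7 1 8 6 2 5 / 2 5 6 3 9 4 8 7 1 / 7 8 1 5 6 2 9 3 4 / 6 2 9 1 3 7 4 5 8 / 4 3 8 2 5 9 1 6 7 / 5 1 7 4 8 6 2 9 3 / 8 7 5 6 2 1 3 4 9 / 1 6 4 9 7 3 5 8 2 / 3 9 2 8 4 5 7 1 6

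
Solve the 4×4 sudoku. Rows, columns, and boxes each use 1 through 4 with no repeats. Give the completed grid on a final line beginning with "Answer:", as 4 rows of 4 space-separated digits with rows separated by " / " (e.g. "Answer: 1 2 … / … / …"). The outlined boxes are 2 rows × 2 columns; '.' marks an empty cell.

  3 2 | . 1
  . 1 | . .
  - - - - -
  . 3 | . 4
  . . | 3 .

Step 1. [r4c1∈{1,2,4}] in row 4, 1 fits only at r4c1. So r4c1=1.
Step 2. [r4c4∈{2}] r4c4 is down to just 2, so r4c4=2.
Step 3. [r1c3∈{4}] r1c3's peers cover all but 4. So r1c3=4.
Step 4. [r2c1∈{4}] only 4 remains possible at r2c1, so r2c1=4.
Step 5. [r3c1∈{2}] nothing but 2 survives at r3c1. So r3c1=2.
Step 6. [r3c3∈{1}] nothing but 1 survives at r3c3, so r3c3=1.
Step 7. [r2c4∈{3}] r2c4 is down to just 3, so r2c4=3.
Step 8. [r4c2∈{4}] nothing but 4 survives at r4c2 ⇒ r4c2=4.
Step 9. [r2c3∈{2}] r2c3's peers cover all but 2. So r2c3=2.

Answer: 3 2 4 1 / 4 1 2 3 / 2 3 1 4 / 1 4 3 2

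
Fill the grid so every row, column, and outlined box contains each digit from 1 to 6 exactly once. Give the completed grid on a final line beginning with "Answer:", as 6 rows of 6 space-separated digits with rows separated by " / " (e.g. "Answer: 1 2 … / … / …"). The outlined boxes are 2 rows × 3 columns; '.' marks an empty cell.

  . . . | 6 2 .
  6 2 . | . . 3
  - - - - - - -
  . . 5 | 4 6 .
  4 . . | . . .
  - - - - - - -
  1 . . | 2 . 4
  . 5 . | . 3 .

Step 1. [r4c4∈{1,3,5}] in col 4, 3 fits only at r4c4 ⇒ r4c4=3.
Step 2. [r6c3∈{2,4,6}] 4 has one home in row 6: r6c3. So r6c3=4.
Step 3. [r2c3∈{1}] r2c3 is down to just 1. So r2c3=1.
Step 4. [r1c6∈{1,5}] r1c6 is the only open cell in row 1 admitting 1. So r1c6=1.
Step 5. [r1c3∈{3}] r1c3 is down to just 3 ⇒ r1c3=3.
Step 6. [r4c3∈{2,6}] across col 3, 2 lands solely at r4c3 ⇒ r4c3=2.
Step 7. [r5c5∈{5}] r5c5 has the single candidate 5, so r5c5=5.
Step 8. [r4c2∈{1,6}] in row 4, 6 fits only at r4c2, so r4c2=6.
Step 9. [r3c1∈{3}] r3c1's peers cover all but 3, so r3c1=3.
Step 10. [r3c6∈{2}] r3c6 has the single candidate 2, so r3c6=2.
Step 11. [r6c1∈{2}] nothing but 2 survives at r6c1, so r6c1=2.
Step 12. [r5c2∈{3}] r5c2 has the single candidate 3, so r5c2=3.
Step 13. [r3c2∈{1}] only 1 remains possible at r3c2. So r3c2=1.
Step 14. [r4c5∈{1}] nothing but 1 survives at r4c5. So r4c5=1.
Step 15. [r4c6∈{5}] only 5 remains possible at r4c6, so r4c6=5.
Step 16. [r6c4∈{1}] r6c4 is down to just 1 ⇒ r6c4=1.
Step 17. [r1c1∈{5}] r1c1's peers cover all but 5 ⇒ r1c1=5.
Step 18. [r2c5∈{4}] only 4 remains possible at r2c5 ⇒ r2c5=4.
Step 19. [r1c2∈{4}] r1c2 is down to just 4 ⇒ r1c2=4.
Step 20. [r6c6∈{6}] r6c6 has the single candidate 6. So r6c6=6.
Step 21. [r5c3∈{6}] r5c3 has the single candidate 6 ⇒ r5c3=6.
Step 22. [r2c4∈{5}] only 5 remains possible at r2c4. So r2c4=5.

Answer: 5 4 3 6 2 1 / 6 2 1 5 4 3 / 3 1 5 4 6 2 / 4 6 2 3 1 5 / 1 3 6 2 5 4 / 2 5 4 1 3 6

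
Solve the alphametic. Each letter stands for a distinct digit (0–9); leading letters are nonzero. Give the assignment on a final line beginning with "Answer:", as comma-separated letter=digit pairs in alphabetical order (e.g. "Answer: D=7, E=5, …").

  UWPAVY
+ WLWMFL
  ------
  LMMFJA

Step 1. [col 1: Y + L ≡ A (mod 10)] no forcing yet in column 1 (carry-in 0); L=8 is free and consistent — try it ⇒ L=8.
Step 2. [col 1: Y + L ≡ A (mod 10)] A=3 is one option consistent with column 1 (Y + L ≡ A (mod 10), carry-in 0) — take it ⇒ A=3.
Step 3. [col 1: Y + L ≡ A (mod 10)] column 1 reads Y+L+carry(0)=A with L=8, A=3; with digits 3,8 already taken and all letters distinct, the only value for Y is 5. So Y=5.
Step 4. [col 2: V + F ≡ J (mod 10)] column 2 (V + F ≡ J (mod 10), carry-in 1) doesn't pin F yet; pick F=4 and continue. So F=4.
Step 5. [col 2: V + F ≡ J (mod 10)] several values work for V in column 2 (V + F ≡ J (mod 10), carry-in 1); try V=7. So V=7.
Step 6. [col 2: V + F ≡ J (mod 10)] from column 2 (V=7, F=4, carry-in 1, digits 3,4,5,7,8 already taken and all letters distinct): J must equal 2, so J=2.
Step 7. [col 3: A + M ≡ F (mod 10)] from column 3 (A=3, F=4, carry-in 1, digits 2,3,4,5,7,8 already taken and all letters distinct): M must equal 0 ⇒ M=0.
Step 8. [col 4: P + W ≡ M (mod 10)] column 4 (P + W ≡ M (mod 10), carry-in 0) doesn't pin P yet; pick P=9 and continue. So P=9.
Step 9. [col 4: P + W ≡ M (mod 10)] from column 4 (P=9, M=0, carry-in 0, digits 0,2,3,4,5,7,8,9 already taken and all letters distinct): W must equal 1 ⇒ W=1.
Step 10. [col 6: U + W ≡ L (mod 10)] from column 6 (W=1, L=8, carry-in 1, digits 0,1,2,3,4,5,7,8,9 already taken and all letters distinct): U must equal 6 ⇒ U=6.

Answer: A=3, F=4, J=2, L=8, M=0, P=9, U=6, V=7, W=1, Y=5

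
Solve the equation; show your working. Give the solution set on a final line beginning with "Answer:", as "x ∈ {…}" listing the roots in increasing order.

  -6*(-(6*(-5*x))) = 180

Step 1. [-6*(-(6*(-5*x))) = 180] LHS = -6·(…); ÷-6 both sides ⇒ div: -(6*(-5*x)) = -30.
Step 2. [-(6*(-5*x)) = -30] leading − — multiply by −1. So neg: 6*(-5*x) = 30.
Step 3. [6*(-5*x) = 30] 6 out front; divide by 6 ⇒ div: -5*x = 5.
Step 4. [-5*x = 5] -5·(inner) — divide through by -5. So div: x = -1.

Answer: x ∈ {-1}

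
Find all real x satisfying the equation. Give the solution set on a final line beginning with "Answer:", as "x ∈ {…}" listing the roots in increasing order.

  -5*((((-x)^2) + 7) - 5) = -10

Step 1. [-5*((((-x)^2) + 7) - 5) = -10] -5 out front; divide by -5 ⇒ div: (((-x)^2) + 7) - 5 = 2.
Step 2. [(((-x)^2) + 7) - 5 = 2] peel the -5: add 5 from each side ⇒ sub: ((-x)^2) + 7 = 7.
Step 3. [((-x)^2) + 7 = 7] +7 is outermost — subtract 7 both sides. So sub: (-x)^2 = 0.
Step 4. [(-x)^2 = 0] LHS squared, RHS 0 ≥ 0: apply √ (±). So sqrt: -x = 0.
Step 5. [-x = 0] leading − — multiply by −1 ⇒ neg: x = 0.

Answer: x ∈ {0}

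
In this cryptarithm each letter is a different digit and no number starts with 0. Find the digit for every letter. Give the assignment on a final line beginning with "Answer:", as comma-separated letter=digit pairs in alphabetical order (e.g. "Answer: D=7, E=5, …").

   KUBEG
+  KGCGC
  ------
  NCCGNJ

Step 1. [col 1: G + C ≡ J (mod 10)] column 1 (G + C ≡ J (mod 10), carry-in 0) doesn't pin C yet; pick C=8 and continue, so C=8.
Step 2. [col 1: G + C ≡ J (mod 10)] several values work for G in column 1 (G + C ≡ J (mod 10), carry-in 0); try G=4, so G=4.
Step 3. [col 1: G + C ≡ J (mod 10)] in column 1 we have G+C≡J with carry-in 0; given G=4, C=8 and digits 4,8 already taken and all letters distinct, that pins J to 2, so J=2.
Step 4. [col 2: E + G ≡ N (mod 10)] several values work for N in column 2 (E + G ≡ N (mod 10), carry-in 1); try N=1, so N=1.
Step 5. [col 2: E + G ≡ N (mod 10)] in column 2 we have E+G≡N with carry-in 1; given G=4, N=1 and digits 1,2,4,8 already taken and all letters distinct, that pins E to 6, so E=6.
Step 6. [col 3: B + C ≡ G (mod 10)] column 3: given C=8, G=4, carry-in 1, and digits 1,2,4,6,8 already taken and all letters distinct, B+C≡G (mod 10) forces B=5. So B=5.
Step 7. [col 4: U + G ≡ C (mod 10)] in column 4 we have U+G≡C with carry-in 1; given G=4, C=8 and digits 1,2,4,5,6,8 already taken and all letters distinct, that pins U to 3. So U=3.
Step 8. [col 5: K + K ≡ C (mod 10)] column 5 reads K+K+carry(0)=C with C=8; with digits 1,2,3,4,5,6,8 already taken and all letters distinct, the only value for K is 9 ⇒ K=9.

Answer: B=5, C=8, E=6, G=4, J=2, K=9, N=1, U=3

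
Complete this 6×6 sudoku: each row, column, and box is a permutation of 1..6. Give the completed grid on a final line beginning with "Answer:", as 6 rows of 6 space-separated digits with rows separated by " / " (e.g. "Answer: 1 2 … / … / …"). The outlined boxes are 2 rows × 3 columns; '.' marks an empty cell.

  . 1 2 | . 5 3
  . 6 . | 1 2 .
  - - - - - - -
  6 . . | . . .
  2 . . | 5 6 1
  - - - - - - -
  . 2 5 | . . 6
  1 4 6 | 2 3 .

Step 1. [r3c5∈{4}] r3c5's peers cover all but 4. So r3c5=4.
Step 2. [r1c1∈{4}] r1c1 is down to just 4 ⇒ r1c1=4.
Step 3. [r2c3∈{3}] r2c3's peers cover all but 3, so r2c3=3.
Step 4. [r3c4∈{3}] nothing but 3 survives at r3c4, so r3c4=3.
Step 5. [r3c3∈{1}] nothing but 1 survives at r3c3. So r3c3=1.
Step 6. [r2c6∈{4}] r2c6 is down to just 4 ⇒ r2c6=4.
Step 7. [r3c6∈{2}] only 2 remains possible at r3c6. So r3c6=2.
Step 8. [r5c4∈{4}] r5c4's peers cover all but 4 ⇒ r5c4=4.
Step 9. [r1c4∈{6}] r1c4 has the single candidate 6, so r1c4=6.
Step 10. [r3c2∈{5}] r3c2's peers cover all but 5. So r3c2=5.
Step 11. [r2c1∈{5}] r2c1 has the single candidate 5 ⇒ r2c1=5.
Step 12. [r6c6∈{5}] nothing but 5 survives at r6c6 ⇒ r6c6=5.
Step 13. [r5c1∈{3}] only 3 remains possible at r5c1. So r5c1=3.
Step 14. [r4c3∈{4}] r4c3 has the single candidate 4, so r4c3=4.
Step 15. [r4c2∈{3}] nothing but 3 survives at r4c2, so r4c2=3.
Step 16. [r5c5∈{1}] r5c5's peers cover all but 1. So r5c5=1.

Answer: 4 1 2 6 5 3 / 5 6 3 1 2 4 / 6 5 1 3 4 2 / 2 3 4 5 6 1 / 3 2 5 4 1 6 / 1 4 6 2 3 5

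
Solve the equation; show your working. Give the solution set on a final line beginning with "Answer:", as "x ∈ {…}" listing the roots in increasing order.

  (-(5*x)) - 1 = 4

Step 1. [(-(5*x)) - 1 = 4] peel the -1: add 1 from each side. So sub: -(5*x) = 5.
Step 2. [-(5*x) = 5] LHS negated; negate both sides. So neg: 5*x = -5.
Step 3. [5*x = -5] 5 out front; divide by 5. So div: x = -1.

Answer: x ∈ {-1}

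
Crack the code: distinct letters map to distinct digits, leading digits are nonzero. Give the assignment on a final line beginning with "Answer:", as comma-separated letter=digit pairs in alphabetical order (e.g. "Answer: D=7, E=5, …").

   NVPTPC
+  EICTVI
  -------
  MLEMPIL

Step 1. [col 1: C + I ≡ L (mod 10)] C=5 is one option consistent with column 1 (C + I ≡ L (mod 10), carry-in 0) — take it. So C=5.
Step 2. [col 1: C + I ≡ L (mod 10)] several values work for L in column 1 (C + I ≡ L (mod 10), carry-in 0); try L=2, so L=2.
Step 3. [col 1: C + I ≡ L (mod 10)] in column 1 we have C+I≡L with carry-in 0; given C=5, L=2 and digits 2,5 already taken and all letters distinct, that pins I to 7, so I=7.
Step 4. [M] adding two 6-digit numbers gives at most 6+1 digits, and here it does — M is that final carry and must be 1. So M=1.
Step 5. [col 2: P + V ≡ I (mod 10)] P=6 is one option consistent with column 2 (P + V ≡ I (mod 10), carry-in 1) — take it, so P=6.
Step 6. [col 2: P + V ≡ I (mod 10)] column 2: given P=6, I=7, carry-in 1, and digits 1,2,5,6,7 already taken and all letters distinct, P+V≡I (mod 10) forces V=0. So V=0.
Step 7. [col 3: T + T ≡ P (mod 10)] no forcing yet in column 3 (carry-in 0); T=3 is free and consistent — try it. So T=3.
Step 8. [col 5: V + I ≡ E (mod 10)] from column 5 (V=0, I=7, carry-in 1, digits 0,1,2,3,5,6,7 already taken and all letters distinct): E must equal 8, so E=8.
Step 9. [col 6: N + E ≡ L (mod 10)] in column 6 we have N+E≡L with carry-in 0; given E=8, L=2 and digits 0,1,2,3,5,6,7,8 already taken and all letters distinct, that pins N to 4 ⇒ N=4.

Answer: C=5, E=8, I=7, L=2, M=1, N=4, P=6, T=3, V=0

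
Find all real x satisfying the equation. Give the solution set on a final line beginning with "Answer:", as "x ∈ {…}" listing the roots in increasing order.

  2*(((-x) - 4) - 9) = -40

Step 1. [2*(((-x) - 4) - 9) = -40] LHS = 2·(…); ÷2 both sides ⇒ div: ((-x) - 4) - 9 = -20.
Step 2. [((-x) - 4) - 9 = -20] add 9: x sits inside (… - 9) ⇒ sub: (-x) - 4 = -11.
Step 3. [(-x) - 4 = -11] -4 is outermost — add 4 both sides ⇒ sub: -x = -7.
Step 4. [-x = -7] flip signs both sides. So neg: x = 7.

Answer: x ∈ {7}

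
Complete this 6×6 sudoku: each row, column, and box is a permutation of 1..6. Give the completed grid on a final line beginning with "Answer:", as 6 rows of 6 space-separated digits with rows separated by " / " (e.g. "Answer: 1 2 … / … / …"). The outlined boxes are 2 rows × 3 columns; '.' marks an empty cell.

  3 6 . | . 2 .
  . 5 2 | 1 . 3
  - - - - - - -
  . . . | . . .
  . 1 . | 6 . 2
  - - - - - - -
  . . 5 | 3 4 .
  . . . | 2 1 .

Step 1. [r2c1∈{4}] r2c1 has the single candidate 4. So r2c1=4.
Step 2. [r4c3∈{3,4}] row 4 places 4 nowhere but r4c3 ⇒ r4c3=4.
Step 3. [r6c1∈{6}] only 6 remains possible at r6c1, so r6c1=6.
Step 4. [r4c5∈{3,5}] r4c5 is the only open cell in row 4 admitting 3 ⇒ r4c5=3.
Step 5. [r3c5∈{5}] r3c5 is down to just 5. So r3c5=5.
Step 6. [r6c3∈{3}] only 3 remains possible at r6c3. So r6c3=3.
Step 7. [r3c1∈{2}] nothing but 2 survives at r3c1, so r3c1=2.
Step 8. [r3c4∈{4}] nothing but 4 survives at r3c4, so r3c4=4.
Step 9. [r1c4∈{5}] r1c4 has the single candidate 5. So r1c4=5.
Step 10. [r4c1∈{5}] r4c1 has the single candidate 5. So r4c1=5.
Step 11. [r6c6∈{5}] only 5 remains possible at r6c6. So r6c6=5.
Step 12. [r5c1∈{1}] r5c1 is down to just 1 ⇒ r5c1=1.
Step 13. [r5c6∈{6}] r5c6's peers cover all but 6, so r5c6=6.
Step 14. [r1c3∈{1}] r1c3's peers cover all but 1, so r1c3=1.
Step 15. [r3c6∈{1}] only 1 remains possible at r3c6, so r3c6=1.
Step 16. [r2c5∈{6}] r2c5 has the single candidate 6, so r2c5=6.
Step 17. [r6c2∈{4}] only 4 remains possible at r6c2, so r6c2=4.
Step 18. [r3c3∈{6}] r3c3 has the single candidate 6, so r3c3=6.
Step 19. [r1c6∈{4}] r1c6's peers cover all but 4, so r1c6=4.
Step 20. [r3c2∈{3}] nothing but 3 survives at r3c2. So r3c2=3.
Step 21. [r5c2∈{2}] r5c2 is down to just 2. So r5c2=2.

Answer: 3 6 1 5 2 4 / 4 5 2 1 6 3 / 2 3 6 4 5 1 / 5 1 4 6 3 2 / 1 2 5 3 4 6 / 6 4 3 2 1 5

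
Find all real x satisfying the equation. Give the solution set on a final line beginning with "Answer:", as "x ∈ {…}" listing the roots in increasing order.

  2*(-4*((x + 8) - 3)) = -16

Step 1. [2*(-4*((x + 8) - 3)) = -16] divide by the outer 2. So div: -4*((x + 8) - 3) = -8.
Step 2. [-4*((x + 8) - 3) = -8] LHS = -4·(…); ÷-4 both sides. So div: (x + 8) - 3 = 2.
Step 3. [(x + 8) - 3 = 2] 3 comes off first (add 3) ⇒ sub: x + 8 = 5.
Step 4. [x + 8 = 5] 8 comes off first (subtract 8), so sub: x = -3.

Answer: x ∈ {-3}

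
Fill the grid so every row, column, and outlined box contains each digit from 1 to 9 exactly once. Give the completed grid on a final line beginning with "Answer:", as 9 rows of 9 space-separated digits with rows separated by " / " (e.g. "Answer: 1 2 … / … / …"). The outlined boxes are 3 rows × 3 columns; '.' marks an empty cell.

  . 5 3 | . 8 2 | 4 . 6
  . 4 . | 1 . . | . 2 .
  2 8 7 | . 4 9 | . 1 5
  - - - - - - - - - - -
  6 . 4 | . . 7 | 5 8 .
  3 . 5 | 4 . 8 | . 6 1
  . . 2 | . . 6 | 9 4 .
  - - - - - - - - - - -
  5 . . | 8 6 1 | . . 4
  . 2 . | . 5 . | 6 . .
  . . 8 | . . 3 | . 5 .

Step 1. [r7c3∈{9}] only 9 remains possible at r7c3 ⇒ r7c3=9.
Step 2. [r7c7∈{2,3,7}] 2 has one home in row 7: r7c7, so r7c7=2.
Step 3. [r5c5∈{2,9}] 2 has one home in row 5: r5c5, so r5c5=2.
Step 4. [r8c9∈{3,7,8,9}] r8c9 is the only open cell in row 8 admitting 8 ⇒ r8c9=8.
Step 5. [r1c4∈{7}] nothing but 7 survives at r1c4, so r1c4=7.
Step 6. [r9c5∈{7,9}] 7 has one home in col 5: r9c5. So r9c5=7.
Step 7. [r2c5∈{3}] r2c5's peers cover all but 3 ⇒ r2c5=3.
Step 8. [r1c1∈{1,9}] across row 1, 1 lands solely at r1c1. So r1c1=1.
Step 9. [r9c9∈{9}] r9c9 is down to just 9. So r9c9=9.
Step 10. [r4c5∈{1,9}] 9 has one home in col 5: r4c5, so r4c5=9.
Step 11. [r5c7∈{7}] only 7 remains possible at r5c7, so r5c7=7.
Step 12. [r4c2∈{1}] r4c2's peers cover all but 1 ⇒ r4c2=1.
Step 13. [r4c4∈{3}] nothing but 3 survives at r4c4. So r4c4=3.
Step 14. [r8c8∈{3,7}] across row 8, 3 lands solely at r8c8. So r8c8=3.
Step 15. [r8c1∈{4,7}] across row 8, 7 lands solely at r8c1, so r8c1=7.
Step 16. [r2c1∈{9}] r2c1 is down to just 9, so r2c1=9.
Step 17. [r6c4∈{5}] r6c4 has the single candidate 5 ⇒ r6c4=5.
Step 18. [r6c2∈{7}] nothing but 7 survives at r6c2. So r6c2=7.
Step 19. [r9c2∈{6}] r9c2 is down to just 6, so r9c2=6.
Step 20. [r9c7∈{1}] r9c7 is down to just 1. So r9c7=1.
Step 21. [r2c9∈{7}] r2c9 is down to just 7, so r2c9=7.
Step 22. [r1c8∈{9}] nothing but 9 survives at r1c8. So r1c8=9.
Step 23. [r5c2∈{9}] r5c2 has the single candidate 9. So r5c2=9.
Step 24. [r6c9∈{3}] r6c9 is down to just 3. So r6c9=3.
Step 25. [r2c6∈{5}] r2c6 is down to just 5 ⇒ r2c6=5.
Step 26. [r8c6∈{4}] only 4 remains possible at r8c6 ⇒ r8c6=4.
Step 27. [r7c8∈{7}] only 7 remains possible at r7c8. So r7c8=7.
Step 28. [r3c7∈{3}] r3c7 has the single candidate 3. So r3c7=3.
Step 29. [r8c4∈{9}] r8c4's peers cover all but 9 ⇒ r8c4=9.
Step 30. [r9c4∈{2}] r9c4 has the single candidate 2 ⇒ r9c4=2.
Step 31. [r9c1∈{4}] r9c1 has the single candidate 4, so r9c1=4.
Step 32. [r7c2∈{3}] only 3 remains possible at r7c2, so r7c2=3.
Step 33. [r3c4∈{6}] only 6 remains possible at r3c4. So r3c4=6.
Step 34. [r6c5∈{1}] r6c5 has the single candidate 1. So r6c5=1.
Step 35. [r4c9∈{2}] only 2 remains possible at r4c9 ⇒ r4c9=2.
Step 36. [r6c1∈{8}] only 8 remains possible at r6c1, so r6c1=8.
Step 37. [r2c7∈{8}] r2c7 is down to just 8. So r2c7=8.
Step 38. [r8c3∈{1}] nothing but 1 survives at r8c3. So r8c3=1.
Step 39. [r2c3∈{6}] only 6 remains possible at r2c3 ⇒ r2c3=6.

Answer: 1 5 3 7 8 2 4 9 6 / 9 4 6 1 3 5 8 2 7 / 2 8 7 6 4 9 3 1 5 / 6 1 4 3 9 7 5 8 2 / 3 9 5 4 2 8 7 6 1 / 8 7 2 5 1 6 9 4 3 / 5 3 9 8 6 1 2 7 4 / 7 2 1 9 5 4 6 3 8 / 4 6 8 2 7 3 1 5 9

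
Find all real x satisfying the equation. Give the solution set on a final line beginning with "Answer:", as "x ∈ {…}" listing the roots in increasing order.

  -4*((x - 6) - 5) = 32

Step 1. [-4*((x - 6) - 5) = 32] -4·(inner) — divide through by -4 ⇒ div: (x - 6) - 5 = -8.
Step 2. [(x - 6) - 5 = -8] -5 is outermost — add 5 both sides. So sub: x - 6 = -3.
Step 3. [x - 6 = -3] peel the -6: add 6 from each side, so sub: x = 3.

Answer: x ∈ {3}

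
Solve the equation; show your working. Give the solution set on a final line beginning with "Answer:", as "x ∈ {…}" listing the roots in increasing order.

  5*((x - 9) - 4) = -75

Step 1. [5*((x - 9) - 4) = -75] 5 out front; divide by 5. So div: (x - 9) - 4 = -15.
Step 2. [(x - 9) - 4 = -15] peel the -4: add 4 from each side ⇒ sub: x - 9 = -11.
Step 3. [x - 9 = -11] add 9: x sits inside (… - 9), so sub: x = -2.

Answer: x ∈ {-2}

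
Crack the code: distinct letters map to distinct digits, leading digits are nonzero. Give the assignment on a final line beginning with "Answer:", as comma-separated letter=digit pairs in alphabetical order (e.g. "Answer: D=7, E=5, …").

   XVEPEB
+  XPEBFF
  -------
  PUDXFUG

Step 1. [col 1: B + F ≡ G (mod 10)] column 1 (B + F ≡ G (mod 10), carry-in 0) doesn't pin G yet; pick G=5 and continue. So G=5.
Step 2. [col 1: B + F ≡ G (mod 10)] no forcing yet in column 1 (carry-in 0); F=3 is free and consistent — try it. So F=3.
Step 3. [P] P is the leading digit of a 7-digit sum of two 6-digit numbers; the final carry is exactly 1, so P=1.
Step 4. [col 1: B + F ≡ G (mod 10)] column 1 reads B+F+carry(0)=G with F=3, G=5; with digits 1,3,5 already taken and all letters distinct, the only value for B is 2, so B=2.
Step 5. [col 2: E + F ≡ U (mod 10)] E=4 is one option consistent with column 2 (E + F ≡ U (mod 10), carry-in 0) — take it. So E=4.
Step 6. [col 2: E + F ≡ U (mod 10)] column 2 reads E+F+carry(0)=U with E=4, F=3; with digits 1,2,3,4,5 already taken and all letters distinct, the only value for U is 7 ⇒ U=7.
Step 7. [col 4: E + E ≡ X (mod 10)] column 4 reads E+E+carry(0)=X with E=4; with digits 1,2,3,4,5,7 already taken and all letters distinct, the only value for X is 8 ⇒ X=8.
Step 8. [col 5: V + P ≡ D (mod 10)] column 5 reads V+P+carry(0)=D with P=1; with digits 1,2,3,4,5,7,8 already taken and all letters distinct, the only value for D is 0 ⇒ D=0.
Step 9. [col 5: V + P ≡ D (mod 10)] from column 5 (P=1, D=0, carry-in 0, digits 0,1,2,3,4,5,7,8 already taken and all letters distinct): V must equal 9 ⇒ V=9.

Answer: B=2, D=0, E=4, F=3, G=5, P=1, U=7, V=9, X=8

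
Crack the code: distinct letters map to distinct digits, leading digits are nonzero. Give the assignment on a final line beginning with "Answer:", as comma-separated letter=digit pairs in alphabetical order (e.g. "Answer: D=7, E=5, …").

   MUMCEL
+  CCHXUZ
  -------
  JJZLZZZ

Step 1. [J] the sum has 7 digits but both addends have 6; that extra leading digit J is the final carry, namely 1. So J=1.
Step 2. [col 1: L + Z ≡ Z (mod 10)] column 1 reads L+Z+carry(0)=Z with nothing yet; with digits 1 already taken and all letters distinct, the only value for L is 0, so L=0.
Step 3. [col 1: L + Z ≡ Z (mod 10)] no forcing yet in column 1 (carry-in 0); Z=9 is free and consistent — try it ⇒ Z=9.
Step 4. [col 2: E + U ≡ Z (mod 10)] column 2 (E + U ≡ Z (mod 10), carry-in 0) doesn't pin U yet; pick U=5 and continue ⇒ U=5.
Step 5. [col 2: E + U ≡ Z (mod 10)] column 2 reads E+U+carry(0)=Z with U=5, Z=9; with digits 0,1,5,9 already taken and all letters distinct, the only value for E is 4, so E=4.
Step 6. [col 3: C + X ≡ Z (mod 10)] C=3 is one option consistent with column 3 (C + X ≡ Z (mod 10), carry-in 0) — take it. So C=3.
Step 7. [col 3: C + X ≡ Z (mod 10)] in column 3 we have C+X≡Z with carry-in 0; given C=3, Z=9 and digits 0,1,3,4,5,9 already taken and all letters distinct, that pins X to 6. So X=6.
Step 8. [col 4: M + H ≡ L (mod 10)] no forcing yet in column 4 (carry-in 0); H=2 is free and consistent — try it ⇒ H=2.
Step 9. [col 4: M + H ≡ L (mod 10)] from column 4 (H=2, L=0, carry-in 0, digits 0,1,2,3,4,5,6,9 already taken and all letters distinct): M must equal 8, so M=8.

Answer: C=3, E=4, H=2, J=1, L=0, M=8, U=5, X=6, Z=9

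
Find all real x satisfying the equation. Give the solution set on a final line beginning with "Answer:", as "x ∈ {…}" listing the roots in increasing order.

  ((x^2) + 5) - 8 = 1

Step 1. [((x^2) + 5) - 8 = 1] add 8: x sits inside (… - 8), so sub: (x^2) + 5 = 9.
Step 2. [(x^2) + 5 = 9] subtract 5: x sits inside (… + 5). So sub: x^2 = 4.
Step 3. [x^2 = 4] √ both sides: 4 ≥ 0 gives two branches, so sqrt: x = 2 or -2.

Answer: x ∈ {-2, 2}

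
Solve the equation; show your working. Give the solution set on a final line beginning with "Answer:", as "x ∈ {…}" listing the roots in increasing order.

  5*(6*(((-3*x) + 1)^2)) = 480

Step 1. [5*(6*(((-3*x) + 1)^2)) = 480] 5 out front; divide by 5 ⇒ div: 6*(((-3*x) + 1)^2) = 96.
Step 2. [6*(((-3*x) + 1)^2) = 96] 6·(inner) — divide through by 6, so div: ((-3*x) + 1)^2 = 16.
Step 3. [((-3*x) + 1)^2 = 16] LHS squared, RHS 16 ≥ 0: apply √ (±) ⇒ sqrt: (-3*x) + 1 = 4 or -4.
Step 4. [(-3*x) + 1 = 4 or -4] +1 is outermost — subtract 1 both sides ⇒ sub: -3*x = 3 or -5.
Step 5. [-3*x = 3 or -5] -3·(inner) — divide through by -3. So div: x = -1 or 5/3.

Answer: x ∈ {-1, 5/3}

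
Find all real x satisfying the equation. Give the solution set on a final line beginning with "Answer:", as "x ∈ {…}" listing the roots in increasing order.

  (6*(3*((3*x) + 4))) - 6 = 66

Step 1. [(6*(3*((3*x) + 4))) - 6 = 66] 6 | LHS and 6 | 66: pull 6 out. So factor: (3*((3*x) + 4)) - 1 = 11.
Step 2. [(3*((3*x) + 4)) - 1 = 11] 1 comes off first (add 1). So sub: 3*((3*x) + 4) = 12.
Step 3. [3*((3*x) + 4) = 12] divide by the outer 3, so div: (3*x) + 4 = 4.
Step 4. [(3*x) + 4 = 4] subtract 4: x sits inside (… + 4) ⇒ sub: 3*x = 0.
Step 5. [3*x = 0] 3 out front; divide by 3 ⇒ div: x = 0.

Answer: x ∈ {0}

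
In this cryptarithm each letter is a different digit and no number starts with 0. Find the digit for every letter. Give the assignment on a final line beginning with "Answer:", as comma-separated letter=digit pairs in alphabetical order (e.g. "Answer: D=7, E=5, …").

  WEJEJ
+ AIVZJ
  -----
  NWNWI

Step 1. [col 1: J + J ≡ I (mod 10)] several values work for I in column 1 (J + J ≡ I (mod 10), carry-in 0); try I=4, so I=4.
Step 2. [col 1: J + J ≡ I (mod 10)] J=7 is one option consistent with column 1 (J + J ≡ I (mod 10), carry-in 0) — take it. So J=7.
Step 3. [col 2: E + Z ≡ W (mod 10)] several values work for W in column 2 (E + Z ≡ W (mod 10), carry-in 1); try W=2 ⇒ W=2.
Step 4. [col 2: E + Z ≡ W (mod 10)] E=8 is one option consistent with column 2 (E + Z ≡ W (mod 10), carry-in 1) — take it. So E=8.
Step 5. [col 2: E + Z ≡ W (mod 10)] from column 2 (E=8, W=2, carry-in 1, digits 2,4,7,8 already taken and all letters distinct): Z must equal 3, so Z=3.
Step 6. [col 3: J + V ≡ N (mod 10)] column 3: given J=7, carry-in 1, and digits 2,3,4,7,8 already taken and all letters distinct, J+V≡N (mod 10) forces V=1. So V=1.
Step 7. [col 3: J + V ≡ N (mod 10)] in column 3 we have J+V≡N with carry-in 1; given J=7, V=1 and digits 1,2,3,4,7,8 already taken and all letters distinct, that pins N to 9. So N=9.
Step 8. [col 5: W + A ≡ N (mod 10)] in column 5 we have W+A≡N with carry-in 1; given W=2, N=9 and digits 1,2,3,4,7,8,9 already taken and all letters distinct, that pins A to 6. So A=6.

Answer: A=6, E=8, I=4, J=7, N=9, V=1, W=2, Z=3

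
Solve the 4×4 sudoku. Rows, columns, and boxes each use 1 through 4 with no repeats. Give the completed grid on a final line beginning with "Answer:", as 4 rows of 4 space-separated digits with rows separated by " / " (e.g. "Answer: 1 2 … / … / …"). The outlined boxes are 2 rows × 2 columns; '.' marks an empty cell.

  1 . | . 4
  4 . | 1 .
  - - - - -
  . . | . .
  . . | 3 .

Step 1. [r4c1∈{2}] r4c1's peers cover all but 2 ⇒ r4c1=2.
Step 2. [r1c2∈{2,3}] across row 1, 3 lands solely at r1c2 ⇒ r1c2=3.
Step 3. [r4c2∈{1,4}] across row 4, 4 lands solely at r4c2 ⇒ r4c2=4.
Step 4. [r1c3∈{2}] r1c3's peers cover all but 2, so r1c3=2.
Step 5. [r4c4∈{1}] only 1 remains possible at r4c4. So r4c4=1.
Step 6. [r3c2∈{1}] r3c2's peers cover all but 1, so r3c2=1.
Step 7. [r3c4∈{2}] r3c4 has the single candidate 2 ⇒ r3c4=2.
Step 8. [r3c3∈{4}] r3c3 is down to just 4. So r3c3=4.
Step 9. [r3c1∈{3}] r3c1's peers cover all but 3. So r3c1=3.
Step 10. [r2c2∈{2}] nothing but 2 survives at r2c2 ⇒ r2c2=2.
Step 11. [r2c4∈{3}] nothing but 3 survives at r2c4 ⇒ r2c4=3.

Answer: 1 3 2 4 / 4 2 1 3 / 3 1 4 2 / 2 4 3 1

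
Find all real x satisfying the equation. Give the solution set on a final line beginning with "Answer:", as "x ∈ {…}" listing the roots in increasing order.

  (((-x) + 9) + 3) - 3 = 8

Step 1. [(((-x) + 9) + 3) - 3 = 8] 3 comes off first (add 3). So sub: ((-x) + 9) + 3 = 11.
Step 2. [((-x) + 9) + 3 = 11] +3 is outermost — subtract 3 both sides, so sub: (-x) + 9 = 8.
Step 3. [(-x) + 9 = 8] 9 comes off first (subtract 9), so sub: -x = -1.
Step 4. [-x = -1] flip signs both sides, so neg: x = 1.

Answer: x ∈ {1}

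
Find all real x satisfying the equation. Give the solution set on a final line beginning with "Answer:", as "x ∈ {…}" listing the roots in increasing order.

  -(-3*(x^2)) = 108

Step 1. [-(-3*(x^2)) = 108] leading − — multiply by −1. So neg: -3*(x^2) = -108.
Step 2. [-3*(x^2) = -108] LHS = -3·(…); ÷-3 both sides. So div: x^2 = 36.
Step 3. [x^2 = 36] 36 ≥ 0, LHS is (·)² — take ±√. So sqrt: x = 6 or -6.

Answer: x ∈ {-6, 6}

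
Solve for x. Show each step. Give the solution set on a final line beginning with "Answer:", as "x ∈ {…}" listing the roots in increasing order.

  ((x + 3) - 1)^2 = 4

Step 1. [((x + 3) - 1)^2 = 4] LHS squared, RHS 4 ≥ 0: apply √ (±) ⇒ sqrt: (x + 3) - 1 = 2 or -2.
Step 2. [(x + 3) - 1 = 2 or -2] 1 comes off first (add 1) ⇒ sub: x + 3 = 3 or -1.
Step 3. [x + 3 = 3 or -1] +3 is outermost — subtract 3 both sides ⇒ sub: x = 0 or -4.

Answer: x ∈ {-4, 0}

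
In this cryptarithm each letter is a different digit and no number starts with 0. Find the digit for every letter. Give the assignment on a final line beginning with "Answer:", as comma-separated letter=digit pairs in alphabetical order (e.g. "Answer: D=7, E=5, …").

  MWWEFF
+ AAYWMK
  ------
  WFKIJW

Step 1. [col 1: F + K ≡ W (mod 10)] F=4 is one option consistent with column 1 (F + K ≡ W (mod 10), carry-in 0) — take it. So F=4.
Step 2. [col 1: F + K ≡ W (mod 10)] W=3 is one option consistent with column 1 (F + K ≡ W (mod 10), carry-in 0) — take it. So W=3.
Step 3. [col 1: F + K ≡ W (mod 10)] column 1 reads F+K+carry(0)=W with F=4, W=3; with digits 3,4 already taken and all letters distinct, the only value for K is 9, so K=9.
Step 4. [col 2: F + M ≡ J (mod 10)] no forcing yet in column 2 (carry-in 1); M=2 is free and consistent — try it, so M=2.
Step 5. [col 2: F + M ≡ J (mod 10)] from column 2 (F=4, M=2, carry-in 1, digits 2,3,4,9 already taken and all letters distinct): J must equal 7, so J=7.
Step 6. [col 3: E + W ≡ I (mod 10)] no forcing yet in column 3 (carry-in 0); I=8 is free and consistent — try it. So I=8.
Step 7. [col 3: E + W ≡ I (mod 10)] column 3: given W=3, I=8, carry-in 0, and digits 2,3,4,7,8,9 already taken and all letters distinct, E+W≡I (mod 10) forces E=5, so E=5.
Step 8. [col 4: W + Y ≡ K (mod 10)] column 4 reads W+Y+carry(0)=K with W=3, K=9; with digits 2,3,4,5,7,8,9 already taken and all letters distinct, the only value for Y is 6, so Y=6.
Step 9. [col 5: W + A ≡ F (mod 10)] column 5 reads W+A+carry(0)=F with W=3, F=4; with digits 2,3,4,5,6,7,8,9 already taken and all letters distinct, the only value for A is 1, so A=1.

Answer: A=1, E=5, F=4, I=8, J=7, K=9, M=2, W=3, Y=6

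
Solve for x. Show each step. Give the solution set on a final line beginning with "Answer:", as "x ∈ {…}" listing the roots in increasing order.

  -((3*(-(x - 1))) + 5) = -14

Step 1. [-((3*(-(x - 1))) + 5) = -14] flip signs both sides. So neg: (3*(-(x - 1))) + 5 = 14.
Step 2. [(3*(-(x - 1))) + 5 = 14] 5 comes off first (subtract 5) ⇒ sub: 3*(-(x - 1)) = 9.
Step 3. [3*(-(x - 1)) = 9] leading coefficient 3: divide by 3 ⇒ div: -(x - 1) = 3.
Step 4. [-(x - 1) = 3] leading − — multiply by −1. So neg: x - 1 = -3.
Step 5. [x - 1 = -3] -1 is outermost — add 1 both sides. So sub: x = -2.

Answer: x ∈ {-2}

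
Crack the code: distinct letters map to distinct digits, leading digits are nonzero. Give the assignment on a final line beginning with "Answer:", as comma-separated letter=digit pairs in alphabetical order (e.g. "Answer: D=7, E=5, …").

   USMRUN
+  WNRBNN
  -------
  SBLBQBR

Step 1. [col 1: N + N ≡ R (mod 10)] several values work for R in column 1 (N + N ≡ R (mod 10), carry-in 0); try R=4, so R=4.
Step 2. [S] adding two 6-digit numbers gives at most 6+1 digits, and here it does — S is that final carry and must be 1. So S=1.
Step 3. [col 1: N + N ≡ R (mod 10)] column 1 (N + N ≡ R (mod 10), carry-in 0) doesn't pin N yet; pick N=7 and continue ⇒ N=7.
Step 4. [col 2: U + N ≡ B (mod 10)] several values work for B in column 2 (U + N ≡ B (mod 10), carry-in 1); try B=0. So B=0.
Step 5. [col 2: U + N ≡ B (mod 10)] from column 2 (N=7, B=0, carry-in 1, digits 0,1,4,7 already taken and all letters distinct): U must equal 2. So U=2.
Step 6. [col 3: R + B ≡ Q (mod 10)] in column 3 we have R+B≡Q with carry-in 1; given R=4, B=0 and digits 0,1,2,4,7 already taken and all letters distinct, that pins Q to 5 ⇒ Q=5.
Step 7. [col 4: M + R ≡ B (mod 10)] column 4: given R=4, B=0, carry-in 0, and digits 0,1,2,4,5,7 already taken and all letters distinct, M+R≡B (mod 10) forces M=6 ⇒ M=6.
Step 8. [col 5: S + N ≡ L (mod 10)] column 5: given S=1, N=7, carry-in 1, and digits 0,1,2,4,5,6,7 already taken and all letters distinct, S+N≡L (mod 10) forces L=9 ⇒ L=9.
Step 9. [col 6: U + W ≡ B (mod 10)] column 6 reads U+W+carry(0)=B with U=2, B=0; with digits 0,1,2,4,5,6,7,9 already taken and all letters distinct, the only value for W is 8 ⇒ W=8.

Answer: B=0, L=9, M=6, N=7, Q=5, R=4, S=1, U=2, W=8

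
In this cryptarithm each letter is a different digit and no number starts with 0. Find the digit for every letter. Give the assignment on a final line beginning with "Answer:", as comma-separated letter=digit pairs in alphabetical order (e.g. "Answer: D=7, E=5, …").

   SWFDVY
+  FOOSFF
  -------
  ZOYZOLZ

Step 1. [col 1: Y + F ≡ Z (mod 10)] no forcing yet in column 1 (carry-in 0); Y=3 is free and consistent — try it ⇒ Y=3.
Step 2. [col 1: Y + F ≡ Z (mod 10)] Z=1 is one option consistent with column 1 (Y + F ≡ Z (mod 10), carry-in 0) — take it ⇒ Z=1.
Step 3. [col 1: Y + F ≡ Z (mod 10)] in column 1 we have Y+F≡Z with carry-in 0; given Y=3, Z=1 and digits 1,3 already taken and all letters distinct, that pins F to 8. So F=8.
Step 4. [col 2: V + F ≡ L (mod 10)] no forcing yet in column 2 (carry-in 1); V=6 is free and consistent — try it. So V=6.
Step 5. [col 2: V + F ≡ L (mod 10)] column 2: given V=6, F=8, carry-in 1, and digits 1,3,6,8 already taken and all letters distinct, V+F≡L (mod 10) forces L=5. So L=5.
Step 6. [col 3: D + S ≡ O (mod 10)] no forcing yet in column 3 (carry-in 1); O=2 is free and consistent — try it, so O=2.
Step 7. [col 3: D + S ≡ O (mod 10)] no forcing yet in column 3 (carry-in 1); D=7 is free and consistent — try it, so D=7.
Step 8. [col 3: D + S ≡ O (mod 10)] in column 3 we have D+S≡O with carry-in 1; given D=7, O=2 and digits 1,2,3,5,6,7,8 already taken and all letters distinct, that pins S to 4 ⇒ S=4.
Step 9. [col 5: W + O ≡ Y (mod 10)] in column 5 we have W+O≡Y with carry-in 1; given O=2, Y=3 and digits 1,2,3,4,5,6,7,8 already taken and all letters distinct, that pins W to 0, so W=0.

Answer: D=7, F=8, L=5, O=2, S=4, V=6, W=0, Y=3, Z=1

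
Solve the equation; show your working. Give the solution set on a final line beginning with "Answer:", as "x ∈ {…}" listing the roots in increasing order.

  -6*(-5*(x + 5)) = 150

Step 1. [-6*(-5*(x + 5)) = 150] -6·(inner) — divide through by -6 ⇒ div: -5*(x + 5) = -25.
Step 2. [-5*(x + 5) = -25] -5 out front; divide by -5 ⇒ div: x + 5 = 5.
Step 3. [x + 5 = 5] 5 comes off first (subtract 5). So sub: x = 0.

Answer: x ∈ {0}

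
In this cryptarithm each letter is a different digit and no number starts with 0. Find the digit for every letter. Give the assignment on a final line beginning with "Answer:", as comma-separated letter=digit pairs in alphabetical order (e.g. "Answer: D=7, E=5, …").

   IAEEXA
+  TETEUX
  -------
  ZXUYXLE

Step 1. [col 1: A + X ≡ E (mod 10)] no forcing yet in column 1 (carry-in 0); A=8 is free and consistent — try it ⇒ A=8.
Step 2. [Z] the sum has 7 digits but both addends have 6; that extra leading digit Z is the final carry, namely 1. So Z=1.
Step 3. [col 1: A + X ≡ E (mod 10)] several values work for E in column 1 (A + X ≡ E (mod 10), carry-in 0); try E=2. So E=2.
Step 4. [col 1: A + X ≡ E (mod 10)] from column 1 (A=8, E=2, carry-in 0, digits 1,2,8 already taken and all letters distinct): X must equal 4. So X=4.
Step 5. [col 2: X + U ≡ L (mod 10)] column 2 (X + U ≡ L (mod 10), carry-in 1) doesn't pin L yet; pick L=5 and continue ⇒ L=5.
Step 6. [col 2: X + U ≡ L (mod 10)] column 2 reads X+U+carry(1)=L with X=4, L=5; with digits 1,2,4,5,8 already taken and all letters distinct, the only value for U is 0, so U=0.
Step 7. [col 4: E + T ≡ Y (mod 10)] in column 4 we have E+T≡Y with carry-in 0; given E=2 and digits 0,1,2,4,5,8 already taken and all letters distinct, that pins Y to 9. So Y=9.
Step 8. [col 4: E + T ≡ Y (mod 10)] column 4: given E=2, Y=9, carry-in 0, and digits 0,1,2,4,5,8,9 already taken and all letters distinct, E+T≡Y (mod 10) forces T=7, so T=7.
Step 9. [col 6: I + T ≡ X (mod 10)] in column 6 we have I+T≡X with carry-in 1; given T=7, X=4 and digits 0,1,2,4,5,7,8,9 already taken and all letters distinct, that pins I to 6 ⇒ I=6.

Answer: A=8, E=2, I=6, L=5, T=7, U=0, X=4, Y=9, Z=1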